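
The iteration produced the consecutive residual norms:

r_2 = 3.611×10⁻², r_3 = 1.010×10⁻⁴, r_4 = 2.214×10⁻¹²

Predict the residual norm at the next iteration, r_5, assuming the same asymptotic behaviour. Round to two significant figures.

First estimate the order: p ≈ ln(r_4/r_3) / ln(r_3/r_2) = ln(2.214×10⁻¹²/1.010×10⁻⁴)/ln(1.010×10⁻⁴/3.611×10⁻²) = ln(2.19208e-08)/ln(0.00279701) ≈ 2.9997.
Then r_5 ≈ r_4·(r_4/r_3)^p = 2.214×10⁻¹²·(2.19208e-08)^2.9997 = 2.214×10⁻¹²·1.05893e-23 ≈ 2.344e-35.

2.3e-35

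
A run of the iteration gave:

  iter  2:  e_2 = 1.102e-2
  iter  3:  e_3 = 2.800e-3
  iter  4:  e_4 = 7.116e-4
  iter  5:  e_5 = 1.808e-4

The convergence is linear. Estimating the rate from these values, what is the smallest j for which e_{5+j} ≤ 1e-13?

Rate ρ ≈ e_5/e_4 = 1.808e-4/7.116e-4 = 0.2541.
After j more steps, e_{5+j} ≈ 1.808e-4·ρ^j; need ρ^j ≤ 1e-13/1.808e-4 = 5.53097e-10.
j ≥ ln(5.53097e-10)/ln(0.2541) = -21.3155/-1.37003 = 15.558.
So 16 more iterations are needed.

16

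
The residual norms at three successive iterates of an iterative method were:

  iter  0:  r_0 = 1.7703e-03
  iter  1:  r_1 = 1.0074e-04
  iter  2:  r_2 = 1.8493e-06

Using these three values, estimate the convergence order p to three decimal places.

p ≈ ln(r_2/r_1) / ln(r_1/r_0)
  = ln(1.8493e-06/1.0074e-04) / ln(1.0074e-04/1.7703e-03)
  = ln(0.0183572) / ln(0.0569056)
  = -3.997733 / -2.866362 ≈ 1.394706

1.395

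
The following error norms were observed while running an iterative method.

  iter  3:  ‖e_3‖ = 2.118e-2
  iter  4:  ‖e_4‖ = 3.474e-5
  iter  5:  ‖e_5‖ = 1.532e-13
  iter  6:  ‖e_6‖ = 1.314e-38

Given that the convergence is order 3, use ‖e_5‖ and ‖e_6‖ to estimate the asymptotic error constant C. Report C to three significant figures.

C ≈ ‖e_6‖ / ‖e_5‖^3
  = 1.314e-38 / (1.532e-13)^3
  = 1.314e-38 / 3.59564e-39 ≈ 3.6544

3.65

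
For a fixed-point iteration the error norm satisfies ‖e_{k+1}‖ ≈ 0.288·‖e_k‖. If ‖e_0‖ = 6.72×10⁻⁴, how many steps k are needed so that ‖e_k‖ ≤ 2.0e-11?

14

After k steps, ‖e_k‖ ≈ 6.72×10⁻⁴·0.288^k.
Need 0.288^k ≤ 2.0e-11/6.72×10⁻⁴ = 2.97619e-08.
k ≥ ln(2.97619e-08)/ln(0.288) = -17.3300/-1.24479 = 13.922.
Smallest integer k = 14.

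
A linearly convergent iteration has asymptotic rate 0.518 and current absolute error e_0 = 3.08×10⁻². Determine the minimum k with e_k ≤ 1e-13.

After k steps, e_k ≈ 3.08×10⁻²·0.518^k.
Need 0.518^k ≤ 1e-13/3.08×10⁻² = 3.24675e-12.
k ≥ ln(3.24675e-12)/ln(0.518) = -26.4534/-0.65778 = 40.216.
Smallest integer k = 41.

41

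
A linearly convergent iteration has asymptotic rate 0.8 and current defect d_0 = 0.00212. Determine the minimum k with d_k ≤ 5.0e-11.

After k steps, d_k ≈ 0.00212·0.8^k.
Need 0.8^k ≤ 5.0e-11/0.00212 = 2.35849e-08.
k ≥ ln(2.35849e-08)/ln(0.8) = -17.5627/-0.22314 = 78.707.
Smallest integer k = 79.

79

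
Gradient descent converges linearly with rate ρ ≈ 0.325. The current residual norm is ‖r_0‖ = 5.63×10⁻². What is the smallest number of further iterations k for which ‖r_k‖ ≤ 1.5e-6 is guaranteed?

10

After k steps, ‖r_k‖ ≈ 5.63×10⁻²·0.325^k.
Need 0.325^k ≤ 1.5e-6/5.63×10⁻² = 2.6643e-05.
k ≥ ln(2.6643e-05)/ln(0.325) = -10.5330/-1.12393 = 9.372.
Smallest integer k = 10.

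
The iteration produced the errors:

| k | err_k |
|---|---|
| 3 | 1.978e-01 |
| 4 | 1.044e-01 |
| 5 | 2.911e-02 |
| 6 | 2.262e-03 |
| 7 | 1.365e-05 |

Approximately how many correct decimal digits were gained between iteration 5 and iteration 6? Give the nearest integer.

Digits gained ≈ log₁₀(err_5/err_6) = log₁₀(2.911e-02/2.262e-03) = log₁₀(12.8691) ≈ 1.110.

1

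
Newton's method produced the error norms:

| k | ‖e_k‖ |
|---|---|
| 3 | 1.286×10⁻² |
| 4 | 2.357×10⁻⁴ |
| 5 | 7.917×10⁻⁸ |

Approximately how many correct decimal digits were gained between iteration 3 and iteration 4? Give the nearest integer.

Digits gained ≈ log₁₀(‖e_3‖/‖e_4‖) = log₁₀(1.286×10⁻²/2.357×10⁻⁴) = log₁₀(54.5609) ≈ 1.737.

2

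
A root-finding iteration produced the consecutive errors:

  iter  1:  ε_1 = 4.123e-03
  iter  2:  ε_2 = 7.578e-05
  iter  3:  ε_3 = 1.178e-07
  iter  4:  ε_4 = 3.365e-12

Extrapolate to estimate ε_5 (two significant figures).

First estimate the order: p ≈ ln(ε_4/ε_3) / ln(ε_3/ε_2) = ln(3.365e-12/1.178e-07)/ln(1.178e-07/7.578e-05) = ln(2.85654e-05)/ln(0.0015545) ≈ 1.6181.
Then ε_5 ≈ ε_4·(ε_4/ε_3)^p = 3.365e-12·(2.85654e-05)^1.6181 = 3.365e-12·4.43706e-08 ≈ 1.493e-19.

1.5e-19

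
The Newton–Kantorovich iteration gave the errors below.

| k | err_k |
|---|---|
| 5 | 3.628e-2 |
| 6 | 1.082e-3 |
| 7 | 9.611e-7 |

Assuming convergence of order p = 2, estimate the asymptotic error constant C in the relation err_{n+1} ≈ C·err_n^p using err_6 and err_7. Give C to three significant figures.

0.821

C ≈ err_7 / err_6^2
  = 9.611e-7 / (1.082e-3)^2
  = 9.611e-7 / 1.17072e-06 ≈ 0.82094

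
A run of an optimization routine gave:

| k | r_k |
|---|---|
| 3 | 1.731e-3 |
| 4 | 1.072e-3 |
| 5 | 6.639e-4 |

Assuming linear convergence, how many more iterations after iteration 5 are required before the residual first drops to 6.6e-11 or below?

Rate ρ ≈ r_5/r_4 = 6.639e-4/1.072e-3 = 0.6193.
After j more steps, r_{5+j} ≈ 6.639e-4·ρ^j; need ρ^j ≤ 6.6e-11/6.639e-4 = 9.94126e-08.
j ≥ ln(9.94126e-08)/ln(0.6193) = -16.1240/-0.47917 = 33.650.
So 34 more iterations are needed.

34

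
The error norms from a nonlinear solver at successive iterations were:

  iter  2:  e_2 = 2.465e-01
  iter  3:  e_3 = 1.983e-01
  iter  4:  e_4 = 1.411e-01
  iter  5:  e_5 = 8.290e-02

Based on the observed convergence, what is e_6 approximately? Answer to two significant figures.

First estimate the order: p ≈ ln(e_5/e_4) / ln(e_4/e_3) = ln(8.290e-02/1.411e-01)/ln(1.411e-01/1.983e-01) = ln(0.587527)/ln(0.711548) ≈ 1.5628.
Then e_6 ≈ e_5·(e_5/e_4)^p = 8.290e-02·(0.587527)^1.5628 = 8.290e-02·0.435549 ≈ 0.03611.

3.6e-2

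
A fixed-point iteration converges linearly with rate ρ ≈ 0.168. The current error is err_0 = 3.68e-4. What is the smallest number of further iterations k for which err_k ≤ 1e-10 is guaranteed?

9

After k steps, err_k ≈ 3.68e-4·0.168^k.
Need 0.168^k ≤ 1e-10/3.68e-4 = 2.71739e-07.
k ≥ ln(2.71739e-07)/ln(0.168) = -15.1184/-1.78379 = 8.475.
Smallest integer k = 9.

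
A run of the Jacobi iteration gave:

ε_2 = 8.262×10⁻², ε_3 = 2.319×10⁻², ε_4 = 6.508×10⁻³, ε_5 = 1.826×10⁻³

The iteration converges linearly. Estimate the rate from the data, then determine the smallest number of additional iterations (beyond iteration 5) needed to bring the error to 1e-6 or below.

Rate ρ ≈ ε_5/ε_4 = 1.826×10⁻³/6.508×10⁻³ = 0.2806.
After j more steps, ε_{5+j} ≈ 1.826×10⁻³·ρ^j; need ρ^j ≤ 1e-6/1.826×10⁻³ = 0.000547645.
j ≥ ln(0.000547645)/ln(0.2806) = -7.5099/-1.27083 = 5.909.
So 6 more iterations are needed.

6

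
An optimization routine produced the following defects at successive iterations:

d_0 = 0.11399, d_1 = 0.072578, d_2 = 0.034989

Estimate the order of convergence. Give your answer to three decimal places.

1.616

p ≈ ln(d_2/d_1) / ln(d_1/d_0)
  = ln(0.034989/0.072578) / ln(0.072578/0.11399)
  = ln(0.482088) / ln(0.636705)
  = -0.729629 / -0.451449 ≈ 1.616194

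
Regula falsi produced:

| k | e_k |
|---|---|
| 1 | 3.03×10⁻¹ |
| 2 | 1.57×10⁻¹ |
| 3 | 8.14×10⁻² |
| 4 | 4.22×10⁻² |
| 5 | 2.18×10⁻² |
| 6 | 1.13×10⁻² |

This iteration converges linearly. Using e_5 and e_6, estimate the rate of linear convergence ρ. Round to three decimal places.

0.518

ρ ≈ e_6/e_5 = 1.13×10⁻²/2.18×10⁻² = 0.51835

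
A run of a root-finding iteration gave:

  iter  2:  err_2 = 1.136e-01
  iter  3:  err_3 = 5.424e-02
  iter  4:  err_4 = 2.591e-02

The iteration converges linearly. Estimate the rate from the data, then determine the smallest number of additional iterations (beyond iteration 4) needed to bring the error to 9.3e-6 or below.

Rate ρ ≈ err_4/err_3 = 2.591e-02/5.424e-02 = 0.4777.
After j more steps, err_{4+j} ≈ 2.591e-02·ρ^j; need ρ^j ≤ 9.3e-6/2.591e-02 = 0.000358935.
j ≥ ln(0.000358935)/ln(0.4777) = -7.9324/-0.73877 = 10.737.
So 11 more iterations are needed.

11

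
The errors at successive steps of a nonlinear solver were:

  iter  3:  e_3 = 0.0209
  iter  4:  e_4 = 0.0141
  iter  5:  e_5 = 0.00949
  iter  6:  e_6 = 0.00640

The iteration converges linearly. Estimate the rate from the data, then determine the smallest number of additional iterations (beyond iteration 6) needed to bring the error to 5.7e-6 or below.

Rate ρ ≈ e_6/e_5 = 0.00640/0.00949 = 0.6744.
After j more steps, e_{6+j} ≈ 0.00640·ρ^j; need ρ^j ≤ 5.7e-6/0.00640 = 0.000890625.
j ≥ ln(0.000890625)/ln(0.6744) = -7.0236/-0.39393 = 17.830.
So 18 more iterations are needed.

18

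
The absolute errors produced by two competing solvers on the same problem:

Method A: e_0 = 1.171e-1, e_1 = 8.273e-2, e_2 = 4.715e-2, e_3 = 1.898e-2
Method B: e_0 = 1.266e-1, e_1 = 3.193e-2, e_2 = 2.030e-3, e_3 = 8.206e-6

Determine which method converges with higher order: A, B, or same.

B

Method A: p ≈ ln(1.898e-2/4.715e-2)/ln(4.715e-2/8.273e-2) ≈ 1.62.
Method B: p ≈ ln(8.206e-6/2.030e-3)/ln(2.030e-3/3.193e-2) ≈ 2.00.
Method B has the higher order (≈2.0 vs ≈1.6).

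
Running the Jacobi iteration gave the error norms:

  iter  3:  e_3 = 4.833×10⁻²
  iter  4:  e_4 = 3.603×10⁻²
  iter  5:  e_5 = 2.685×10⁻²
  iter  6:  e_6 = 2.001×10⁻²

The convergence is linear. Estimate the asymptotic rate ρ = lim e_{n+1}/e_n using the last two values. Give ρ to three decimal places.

ρ ≈ e_6/e_5 = 2.001×10⁻²/2.685×10⁻² = 0.74525

0.745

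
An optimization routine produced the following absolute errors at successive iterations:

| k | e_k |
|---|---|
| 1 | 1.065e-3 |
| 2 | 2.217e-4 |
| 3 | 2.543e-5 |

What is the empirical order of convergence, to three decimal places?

1.380

p ≈ ln(e_3/e_2) / ln(e_2/e_1)
  = ln(2.543e-5/2.217e-4) / ln(2.217e-4/1.065e-3)
  = ln(0.114705) / ln(0.208169)
  = -2.165392 / -1.569405 ≈ 1.379753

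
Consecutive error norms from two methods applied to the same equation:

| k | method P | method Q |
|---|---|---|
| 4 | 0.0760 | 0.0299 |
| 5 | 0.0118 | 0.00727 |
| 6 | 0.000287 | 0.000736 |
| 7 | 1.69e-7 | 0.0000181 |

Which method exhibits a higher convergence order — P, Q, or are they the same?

Method P: p ≈ ln(1.69e-7/0.000287)/ln(0.000287/0.0118) ≈ 2.00.
Method Q: p ≈ ln(0.0000181/0.000736)/ln(0.000736/0.00727) ≈ 1.62.
Method P has the higher order (≈2.0 vs ≈1.6).

P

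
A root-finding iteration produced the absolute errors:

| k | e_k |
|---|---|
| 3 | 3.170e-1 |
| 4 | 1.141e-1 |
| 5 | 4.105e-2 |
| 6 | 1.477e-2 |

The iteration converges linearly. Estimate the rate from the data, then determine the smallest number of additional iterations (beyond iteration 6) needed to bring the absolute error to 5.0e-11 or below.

Rate ρ ≈ e_6/e_5 = 1.477e-2/4.105e-2 = 0.3598.
After j more steps, e_{6+j} ≈ 1.477e-2·ρ^j; need ρ^j ≤ 5.0e-11/1.477e-2 = 3.38524e-09.
j ≥ ln(3.38524e-09)/ln(0.3598) = -19.5038/-1.02221 = 19.080.
So 20 more iterations are needed.

20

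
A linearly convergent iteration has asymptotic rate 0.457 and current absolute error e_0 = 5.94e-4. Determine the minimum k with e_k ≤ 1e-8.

15

After k steps, e_k ≈ 5.94e-4·0.457^k.
Need 0.457^k ≤ 1e-8/5.94e-4 = 1.6835e-05.
k ≥ ln(1.6835e-05)/ln(0.457) = -10.9921/-0.78307 = 14.037.
Smallest integer k = 15.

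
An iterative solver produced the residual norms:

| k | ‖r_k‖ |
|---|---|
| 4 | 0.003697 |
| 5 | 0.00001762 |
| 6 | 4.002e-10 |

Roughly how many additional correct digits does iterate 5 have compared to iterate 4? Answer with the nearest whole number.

2

Digits gained ≈ log₁₀(‖r_4‖/‖r_5‖) = log₁₀(0.003697/0.00001762) = log₁₀(209.818) ≈ 2.322.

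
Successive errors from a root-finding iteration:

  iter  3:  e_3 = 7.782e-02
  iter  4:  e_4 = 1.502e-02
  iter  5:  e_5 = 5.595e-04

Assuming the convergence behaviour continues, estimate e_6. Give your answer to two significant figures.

First estimate the order: p ≈ ln(e_5/e_4) / ln(e_4/e_3) = ln(5.595e-04/1.502e-02)/ln(1.502e-02/7.782e-02) = ln(0.0372503)/ln(0.19301) ≈ 2.0000.
Then e_6 ≈ e_5·(e_5/e_4)^p = 5.595e-04·(0.0372503)^2.0000 = 5.595e-04·0.00138758 ≈ 7.764e-07.

7.8e-7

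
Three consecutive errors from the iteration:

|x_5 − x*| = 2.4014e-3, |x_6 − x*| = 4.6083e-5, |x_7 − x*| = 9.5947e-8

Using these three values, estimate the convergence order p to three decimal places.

p ≈ ln(|x_7 − x*|/|x_6 − x*|) / ln(|x_6 − x*|/|x_5 − x*|)
  = ln(9.5947e-8/4.6083e-5) / ln(4.6083e-5/2.4014e-3)
  = ln(0.00208205) / ln(0.0191901)
  = -6.174402 / -3.953361 ≈ 1.561811

1.562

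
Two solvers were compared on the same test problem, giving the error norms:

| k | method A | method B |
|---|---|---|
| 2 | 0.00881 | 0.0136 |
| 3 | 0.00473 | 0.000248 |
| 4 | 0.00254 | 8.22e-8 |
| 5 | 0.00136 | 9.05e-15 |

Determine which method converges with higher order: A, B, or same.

B

Method A: p ≈ ln(0.00136/0.00254)/ln(0.00254/0.00473) ≈ 1.00.
Method B: p ≈ ln(9.05e-15/8.22e-8)/ln(8.22e-8/0.000248) ≈ 2.00.
Method B has the higher order (≈2.0 vs ≈1.0).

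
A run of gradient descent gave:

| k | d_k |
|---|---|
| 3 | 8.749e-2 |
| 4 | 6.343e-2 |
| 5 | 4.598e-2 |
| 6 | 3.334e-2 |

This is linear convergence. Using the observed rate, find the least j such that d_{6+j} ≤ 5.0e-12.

71

Rate ρ ≈ d_6/d_5 = 3.334e-2/4.598e-2 = 0.7251.
After j more steps, d_{6+j} ≈ 3.334e-2·ρ^j; need ρ^j ≤ 5.0e-12/3.334e-2 = 1.4997e-10.
j ≥ ln(1.4997e-10)/ln(0.7251) = -22.6206/-0.32145 = 70.371.
So 71 more iterations are needed.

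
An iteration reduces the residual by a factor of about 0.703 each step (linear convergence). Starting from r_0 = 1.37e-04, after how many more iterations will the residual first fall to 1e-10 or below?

After k steps, r_k ≈ 1.37e-04·0.703^k.
Need 0.703^k ≤ 1e-10/1.37e-04 = 7.29927e-07.
k ≥ ln(7.29927e-07)/ln(0.703) = -14.1303/-0.35240 = 40.097.
Smallest integer k = 41.

41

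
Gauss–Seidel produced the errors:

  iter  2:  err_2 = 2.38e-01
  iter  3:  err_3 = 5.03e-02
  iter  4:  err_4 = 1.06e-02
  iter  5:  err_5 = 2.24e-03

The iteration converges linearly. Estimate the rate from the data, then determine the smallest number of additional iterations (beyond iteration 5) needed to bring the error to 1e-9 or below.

10

Rate ρ ≈ err_5/err_4 = 2.24e-03/1.06e-02 = 0.2113.
After j more steps, err_{5+j} ≈ 2.24e-03·ρ^j; need ρ^j ≤ 1e-9/2.24e-03 = 4.46429e-07.
j ≥ ln(4.46429e-07)/ln(0.2113) = -14.6220/-1.55448 = 9.406.
So 10 more iterations are needed.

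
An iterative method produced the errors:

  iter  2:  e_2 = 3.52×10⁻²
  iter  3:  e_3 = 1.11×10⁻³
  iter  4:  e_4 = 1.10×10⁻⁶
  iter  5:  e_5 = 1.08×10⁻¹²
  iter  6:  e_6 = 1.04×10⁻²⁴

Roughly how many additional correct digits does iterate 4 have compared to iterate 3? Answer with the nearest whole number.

Digits gained ≈ log₁₀(e_3/e_4) = log₁₀(1.11×10⁻³/1.10×10⁻⁶) = log₁₀(1009.09) ≈ 3.004.

3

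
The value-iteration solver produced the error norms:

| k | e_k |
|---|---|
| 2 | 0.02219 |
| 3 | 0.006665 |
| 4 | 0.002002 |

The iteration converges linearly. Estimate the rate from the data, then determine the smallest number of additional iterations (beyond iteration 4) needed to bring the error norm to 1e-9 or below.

Rate ρ ≈ e_4/e_3 = 0.002002/0.006665 = 0.3004.
After j more steps, e_{4+j} ≈ 0.002002·ρ^j; need ρ^j ≤ 1e-9/0.002002 = 4.995e-07.
j ≥ ln(4.995e-07)/ln(0.3004) = -14.5097/-1.20264 = 12.065.
So 13 more iterations are needed.

13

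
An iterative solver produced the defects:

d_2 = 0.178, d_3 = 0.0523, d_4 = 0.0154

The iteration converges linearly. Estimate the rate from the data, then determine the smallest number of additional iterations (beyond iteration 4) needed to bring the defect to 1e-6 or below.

8

Rate ρ ≈ d_4/d_3 = 0.0154/0.0523 = 0.2945.
After j more steps, d_{4+j} ≈ 0.0154·ρ^j; need ρ^j ≤ 1e-6/0.0154 = 6.49351e-05.
j ≥ ln(6.49351e-05)/ln(0.2945) = -9.6421/-1.22248 = 7.887.
So 8 more iterations are needed.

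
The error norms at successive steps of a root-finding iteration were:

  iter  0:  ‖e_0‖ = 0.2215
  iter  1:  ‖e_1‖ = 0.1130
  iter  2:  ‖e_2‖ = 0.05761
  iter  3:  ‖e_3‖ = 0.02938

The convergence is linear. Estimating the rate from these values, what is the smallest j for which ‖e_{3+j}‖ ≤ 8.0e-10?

26

Rate ρ ≈ ‖e_3‖/‖e_2‖ = 0.02938/0.05761 = 0.5100.
After j more steps, ‖e_{3+j}‖ ≈ 0.02938·ρ^j; need ρ^j ≤ 8.0e-10/0.02938 = 2.72294e-08.
j ≥ ln(2.72294e-08)/ln(0.5100) = -17.4190/-0.67334 = 25.870.
So 26 more iterations are needed.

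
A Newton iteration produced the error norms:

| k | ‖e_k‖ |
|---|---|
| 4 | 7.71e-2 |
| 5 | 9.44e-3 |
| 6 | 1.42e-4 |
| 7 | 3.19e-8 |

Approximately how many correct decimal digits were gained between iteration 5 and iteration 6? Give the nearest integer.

2

Digits gained ≈ log₁₀(‖e_5‖/‖e_6‖) = log₁₀(9.44e-3/1.42e-4) = log₁₀(66.4789) ≈ 1.823.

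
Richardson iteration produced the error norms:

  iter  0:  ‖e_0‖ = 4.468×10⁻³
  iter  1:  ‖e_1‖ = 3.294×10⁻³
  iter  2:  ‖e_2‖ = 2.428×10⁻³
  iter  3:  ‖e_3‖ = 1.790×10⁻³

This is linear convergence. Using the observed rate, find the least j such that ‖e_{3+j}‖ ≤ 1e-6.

Rate ρ ≈ ‖e_3‖/‖e_2‖ = 1.790×10⁻³/2.428×10⁻³ = 0.7372.
After j more steps, ‖e_{3+j}‖ ≈ 1.790×10⁻³·ρ^j; need ρ^j ≤ 1e-6/1.790×10⁻³ = 0.000558659.
j ≥ ln(0.000558659)/ln(0.7372) = -7.4900/-0.30490 = 24.565.
So 25 more iterations are needed.

25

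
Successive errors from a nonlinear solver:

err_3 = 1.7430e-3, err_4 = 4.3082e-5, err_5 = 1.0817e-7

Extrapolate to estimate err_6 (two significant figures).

First estimate the order: p ≈ ln(err_5/err_4) / ln(err_4/err_3) = ln(1.0817e-7/4.3082e-5)/ln(4.3082e-5/1.7430e-3) = ln(0.00251079)/ln(0.0247172) ≈ 1.6180.
Then err_6 ≈ err_5·(err_5/err_4)^p = 1.0817e-7·(0.00251079)^1.6180 = 1.0817e-7·6.20716e-05 ≈ 6.714e-12.

6.7e-12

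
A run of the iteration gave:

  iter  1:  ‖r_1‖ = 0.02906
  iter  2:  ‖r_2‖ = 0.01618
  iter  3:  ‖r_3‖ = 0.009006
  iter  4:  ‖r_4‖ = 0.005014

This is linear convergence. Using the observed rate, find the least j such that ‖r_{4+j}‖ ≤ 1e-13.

43

Rate ρ ≈ ‖r_4‖/‖r_3‖ = 0.005014/0.009006 = 0.5567.
After j more steps, ‖r_{4+j}‖ ≈ 0.005014·ρ^j; need ρ^j ≤ 1e-13/0.005014 = 1.99442e-11.
j ≥ ln(1.99442e-11)/ln(0.5567) = -24.6381/-0.58573 = 42.064.
So 43 more iterations are needed.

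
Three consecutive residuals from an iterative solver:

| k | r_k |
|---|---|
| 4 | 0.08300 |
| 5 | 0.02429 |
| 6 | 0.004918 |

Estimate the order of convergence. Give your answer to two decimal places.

1.30

p ≈ ln(r_6/r_5) / ln(r_5/r_4)
  = ln(0.004918/0.02429) / ln(0.02429/0.08300)
  = ln(0.20247) / ln(0.292651)
  = -1.59716 / -1.22877 ≈ 1.29980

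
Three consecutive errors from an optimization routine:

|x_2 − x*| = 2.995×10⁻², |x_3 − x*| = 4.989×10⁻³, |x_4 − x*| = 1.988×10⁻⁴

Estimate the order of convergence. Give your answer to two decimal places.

p ≈ ln(|x_4 − x*|/|x_3 − x*|) / ln(|x_3 − x*|/|x_2 − x*|)
  = ln(1.988×10⁻⁴/4.989×10⁻³) / ln(4.989×10⁻³/2.995×10⁻²)
  = ln(0.0398477) / ln(0.166578)
  = -3.22269 / -1.79229 ≈ 1.79809

1.80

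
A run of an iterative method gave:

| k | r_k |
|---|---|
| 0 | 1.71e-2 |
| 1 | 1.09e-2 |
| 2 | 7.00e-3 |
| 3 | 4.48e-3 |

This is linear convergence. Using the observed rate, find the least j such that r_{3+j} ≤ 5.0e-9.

Rate ρ ≈ r_3/r_2 = 4.48e-3/7.00e-3 = 0.6400.
After j more steps, r_{3+j} ≈ 4.48e-3·ρ^j; need ρ^j ≤ 5.0e-9/4.48e-3 = 1.11607e-06.
j ≥ ln(1.11607e-06)/ln(0.6400) = -13.7057/-0.44629 = 30.710.
So 31 more iterations are needed.

31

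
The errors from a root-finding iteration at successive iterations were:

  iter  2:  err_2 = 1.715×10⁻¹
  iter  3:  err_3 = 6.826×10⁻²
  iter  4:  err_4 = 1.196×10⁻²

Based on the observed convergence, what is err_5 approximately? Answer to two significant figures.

First estimate the order: p ≈ ln(err_4/err_3) / ln(err_3/err_2) = ln(1.196×10⁻²/6.826×10⁻²)/ln(6.826×10⁻²/1.715×10⁻¹) = ln(0.175212)/ln(0.398017) ≈ 1.8906.
Then err_5 ≈ err_4·(err_4/err_3)^p = 1.196×10⁻²·(0.175212)^1.8906 = 1.196×10⁻²·0.0371434 ≈ 0.0004442.

4.4e-4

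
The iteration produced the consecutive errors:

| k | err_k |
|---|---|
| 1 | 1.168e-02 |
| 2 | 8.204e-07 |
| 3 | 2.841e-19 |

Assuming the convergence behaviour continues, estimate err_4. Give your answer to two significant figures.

First estimate the order: p ≈ ln(err_3/err_2) / ln(err_2/err_1) = ln(2.841e-19/8.204e-07)/ln(8.204e-07/1.168e-02) = ln(3.46294e-13)/ln(7.02397e-05) ≈ 3.0001.
Then err_4 ≈ err_3·(err_3/err_2)^p = 2.841e-19·(3.46294e-13)^3.0001 = 2.841e-19·4.14084e-38 ≈ 1.176e-56.

1.2e-56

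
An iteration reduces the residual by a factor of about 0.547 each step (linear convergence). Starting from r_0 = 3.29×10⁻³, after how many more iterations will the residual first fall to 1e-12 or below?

37

After k steps, r_k ≈ 3.29×10⁻³·0.547^k.
Need 0.547^k ≤ 1e-12/3.29×10⁻³ = 3.03951e-10.
k ≥ ln(3.03951e-10)/ln(0.547) = -21.9142/-0.60331 = 36.323.
Smallest integer k = 37.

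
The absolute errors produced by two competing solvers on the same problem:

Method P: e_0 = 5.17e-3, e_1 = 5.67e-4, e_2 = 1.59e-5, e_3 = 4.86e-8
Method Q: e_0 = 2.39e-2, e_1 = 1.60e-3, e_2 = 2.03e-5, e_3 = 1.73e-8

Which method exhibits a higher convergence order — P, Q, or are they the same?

same

Method P: p ≈ ln(4.86e-8/1.59e-5)/ln(1.59e-5/5.67e-4) ≈ 1.62.
Method Q: p ≈ ln(1.73e-8/2.03e-5)/ln(2.03e-5/1.60e-3) ≈ 1.62.
Both orders ≈ 1.6 — effectively the same.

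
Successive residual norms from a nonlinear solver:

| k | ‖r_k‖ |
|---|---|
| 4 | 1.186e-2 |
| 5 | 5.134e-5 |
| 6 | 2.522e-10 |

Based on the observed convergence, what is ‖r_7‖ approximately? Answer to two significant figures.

First estimate the order: p ≈ ln(‖r_6‖/‖r_5‖) / ln(‖r_5‖/‖r_4‖) = ln(2.522e-10/5.134e-5)/ln(5.134e-5/1.186e-2) = ln(4.91235e-06)/ln(0.00432884) ≈ 2.2460.
Then ‖r_7‖ ≈ ‖r_6‖·(‖r_6‖/‖r_5‖)^p = 2.522e-10·(4.91235e-06)^2.2460 = 2.522e-10·1.19299e-12 ≈ 3.009e-22.

3.0e-22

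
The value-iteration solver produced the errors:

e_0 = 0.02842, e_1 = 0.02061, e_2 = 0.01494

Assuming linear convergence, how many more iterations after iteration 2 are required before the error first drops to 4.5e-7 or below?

Rate ρ ≈ e_2/e_1 = 0.01494/0.02061 = 0.7249.
After j more steps, e_{2+j} ≈ 0.01494·ρ^j; need ρ^j ≤ 4.5e-7/0.01494 = 3.01205e-05.
j ≥ ln(3.01205e-05)/ln(0.7249) = -10.4103/-0.32172 = 32.358.
So 33 more iterations are needed.

33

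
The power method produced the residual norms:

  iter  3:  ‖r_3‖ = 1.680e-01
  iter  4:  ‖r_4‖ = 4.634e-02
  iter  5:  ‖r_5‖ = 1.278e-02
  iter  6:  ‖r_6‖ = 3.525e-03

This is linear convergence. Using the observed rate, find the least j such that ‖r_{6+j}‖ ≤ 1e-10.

Rate ρ ≈ ‖r_6‖/‖r_5‖ = 3.525e-03/1.278e-02 = 0.2758.
After j more steps, ‖r_{6+j}‖ ≈ 3.525e-03·ρ^j; need ρ^j ≤ 1e-10/3.525e-03 = 2.83688e-08.
j ≥ ln(2.83688e-08)/ln(0.2758) = -17.3780/-1.28808 = 13.491.
So 14 more iterations are needed.

14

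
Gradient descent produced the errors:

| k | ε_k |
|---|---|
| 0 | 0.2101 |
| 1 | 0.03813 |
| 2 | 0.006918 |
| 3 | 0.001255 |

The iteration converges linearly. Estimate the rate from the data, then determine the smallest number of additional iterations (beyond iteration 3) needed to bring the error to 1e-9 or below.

Rate ρ ≈ ε_3/ε_2 = 0.001255/0.006918 = 0.1814.
After j more steps, ε_{3+j} ≈ 0.001255·ρ^j; need ρ^j ≤ 1e-9/0.001255 = 7.96813e-07.
j ≥ ln(7.96813e-07)/ln(0.1814) = -14.0426/-1.70705 = 8.226.
So 9 more iterations are needed.

9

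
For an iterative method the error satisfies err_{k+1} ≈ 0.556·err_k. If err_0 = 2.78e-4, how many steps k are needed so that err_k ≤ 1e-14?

After k steps, err_k ≈ 2.78e-4·0.556^k.
Need 0.556^k ≤ 1e-14/2.78e-4 = 3.59712e-11.
k ≥ ln(3.59712e-11)/ln(0.556) = -24.0483/-0.58699 = 40.969.
Smallest integer k = 41.

41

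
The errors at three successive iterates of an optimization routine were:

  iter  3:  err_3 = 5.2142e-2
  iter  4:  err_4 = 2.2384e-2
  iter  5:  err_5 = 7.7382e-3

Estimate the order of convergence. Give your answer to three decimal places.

p ≈ ln(err_5/err_4) / ln(err_4/err_3)
  = ln(7.7382e-3/2.2384e-2) / ln(2.2384e-2/5.2142e-2)
  = ln(0.345702) / ln(0.429289)
  = -1.062178 / -0.845625 ≈ 1.256086

1.256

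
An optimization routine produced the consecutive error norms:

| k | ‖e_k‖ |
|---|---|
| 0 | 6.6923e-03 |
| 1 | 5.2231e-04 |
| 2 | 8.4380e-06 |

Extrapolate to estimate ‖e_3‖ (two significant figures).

First estimate the order: p ≈ ln(‖e_2‖/‖e_1‖) / ln(‖e_1‖/‖e_0‖) = ln(8.4380e-06/5.2231e-04)/ln(5.2231e-04/6.6923e-03) = ln(0.0161552)/ln(0.0780464) ≈ 1.6176.
Then ‖e_3‖ ≈ ‖e_2‖·(‖e_2‖/‖e_1‖)^p = 8.4380e-06·(0.0161552)^1.6176 = 8.4380e-06·0.00126406 ≈ 1.067e-08.

1.1e-8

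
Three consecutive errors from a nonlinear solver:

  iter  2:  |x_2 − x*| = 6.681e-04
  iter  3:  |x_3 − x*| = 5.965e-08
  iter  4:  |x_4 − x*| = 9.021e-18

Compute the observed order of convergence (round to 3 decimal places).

p ≈ ln(|x_4 − x*|/|x_3 − x*|) / ln(|x_3 − x*|/|x_2 − x*|)
  = ln(9.021e-18/5.965e-08) / ln(5.965e-08/6.681e-04)
  = ln(1.51232e-10) / ln(8.9283e-05)
  = -22.612206 / -9.323699 ≈ 2.425240

2.425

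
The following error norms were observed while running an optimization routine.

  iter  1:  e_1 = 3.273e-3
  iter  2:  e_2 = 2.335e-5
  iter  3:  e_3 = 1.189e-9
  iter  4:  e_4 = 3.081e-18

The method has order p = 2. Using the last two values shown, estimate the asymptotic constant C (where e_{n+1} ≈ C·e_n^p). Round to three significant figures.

C ≈ e_4 / e_3^2
  = 3.081e-18 / (1.189e-9)^2
  = 3.081e-18 / 1.41372e-18 ≈ 2.1794

2.18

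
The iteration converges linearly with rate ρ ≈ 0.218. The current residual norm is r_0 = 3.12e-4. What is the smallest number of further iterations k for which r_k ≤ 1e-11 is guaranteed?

After k steps, r_k ≈ 3.12e-4·0.218^k.
Need 0.218^k ≤ 1e-11/3.12e-4 = 3.20513e-08.
k ≥ ln(3.20513e-08)/ln(0.218) = -17.2559/-1.52326 = 11.328.
Smallest integer k = 12.

12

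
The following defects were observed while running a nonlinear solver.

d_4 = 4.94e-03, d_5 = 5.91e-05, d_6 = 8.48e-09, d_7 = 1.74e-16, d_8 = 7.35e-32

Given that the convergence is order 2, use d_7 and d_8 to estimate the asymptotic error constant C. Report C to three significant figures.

C ≈ d_8 / d_7^2
  = 7.35e-32 / (1.74e-16)^2
  = 7.35e-32 / 3.0276e-32 ≈ 2.4277

2.43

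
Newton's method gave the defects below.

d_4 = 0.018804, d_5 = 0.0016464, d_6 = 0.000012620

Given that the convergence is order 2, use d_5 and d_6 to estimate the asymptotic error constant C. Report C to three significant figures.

C ≈ d_6 / d_5^2
  = 0.000012620 / (0.0016464)^2
  = 0.000012620 / 2.71063e-06 ≈ 4.6557

4.66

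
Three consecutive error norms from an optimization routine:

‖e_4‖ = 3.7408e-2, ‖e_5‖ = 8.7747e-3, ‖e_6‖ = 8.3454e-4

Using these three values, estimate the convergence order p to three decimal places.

1.623

p ≈ ln(‖e_6‖/‖e_5‖) / ln(‖e_5‖/‖e_4‖)
  = ln(8.3454e-4/8.7747e-3) / ln(8.7747e-3/3.7408e-2)
  = ln(0.0951075) / ln(0.234567)
  = -2.352747 / -1.450014 ≈ 1.622568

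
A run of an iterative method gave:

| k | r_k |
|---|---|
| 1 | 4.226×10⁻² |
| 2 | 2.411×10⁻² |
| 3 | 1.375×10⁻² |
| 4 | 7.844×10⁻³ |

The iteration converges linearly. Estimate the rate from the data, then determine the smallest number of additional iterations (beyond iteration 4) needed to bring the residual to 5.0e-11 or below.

Rate ρ ≈ r_4/r_3 = 7.844×10⁻³/1.375×10⁻² = 0.5705.
After j more steps, r_{4+j} ≈ 7.844×10⁻³·ρ^j; need ρ^j ≤ 5.0e-11/7.844×10⁻³ = 6.3743e-09.
j ≥ ln(6.3743e-09)/ln(0.5705) = -18.8710/-0.56124 = 33.624.
So 34 more iterations are needed.

34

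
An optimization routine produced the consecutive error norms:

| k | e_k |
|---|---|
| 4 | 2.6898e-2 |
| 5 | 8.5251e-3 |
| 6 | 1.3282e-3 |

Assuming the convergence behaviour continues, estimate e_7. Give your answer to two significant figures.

6.6e-5

First estimate the order: p ≈ ln(e_6/e_5) / ln(e_5/e_4) = ln(1.3282e-3/8.5251e-3)/ln(8.5251e-3/2.6898e-2) = ln(0.155799)/ln(0.316942) ≈ 1.6180.
Then e_7 ≈ e_6·(e_6/e_5)^p = 1.3282e-3·(0.155799)^1.6180 = 1.3282e-3·0.0493821 ≈ 6.559e-05.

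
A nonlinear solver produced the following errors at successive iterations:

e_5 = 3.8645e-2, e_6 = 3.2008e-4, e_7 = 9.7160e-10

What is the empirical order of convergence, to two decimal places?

2.65

p ≈ ln(e_7/e_6) / ln(e_6/e_5)
  = ln(9.7160e-10/3.2008e-4) / ln(3.2008e-4/3.8645e-2)
  = ln(3.03549e-06) / ln(0.00828257)
  = -12.70514 / -4.79360 ≈ 2.65044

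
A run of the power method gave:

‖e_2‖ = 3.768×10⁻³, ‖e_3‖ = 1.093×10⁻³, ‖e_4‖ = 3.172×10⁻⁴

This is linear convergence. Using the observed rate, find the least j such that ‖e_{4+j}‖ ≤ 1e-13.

18

Rate ρ ≈ ‖e_4‖/‖e_3‖ = 3.172×10⁻⁴/1.093×10⁻³ = 0.2902.
After j more steps, ‖e_{4+j}‖ ≈ 3.172×10⁻⁴·ρ^j; need ρ^j ≤ 1e-13/3.172×10⁻⁴ = 3.15259e-10.
j ≥ ln(3.15259e-10)/ln(0.2902) = -21.8776/-1.23718 = 17.683.
So 18 more iterations are needed.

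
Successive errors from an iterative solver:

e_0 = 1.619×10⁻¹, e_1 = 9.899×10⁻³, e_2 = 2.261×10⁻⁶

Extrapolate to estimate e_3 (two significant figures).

First estimate the order: p ≈ ln(e_2/e_1) / ln(e_1/e_0) = ln(2.261×10⁻⁶/9.899×10⁻³)/ln(9.899×10⁻³/1.619×10⁻¹) = ln(0.000228407)/ln(0.0611427) ≈ 3.0003.
Then e_3 ≈ e_2·(e_2/e_1)^p = 2.261×10⁻⁶·(0.000228407)^3.0003 = 2.261×10⁻⁶·1.1886e-11 ≈ 2.687e-17.

2.7e-17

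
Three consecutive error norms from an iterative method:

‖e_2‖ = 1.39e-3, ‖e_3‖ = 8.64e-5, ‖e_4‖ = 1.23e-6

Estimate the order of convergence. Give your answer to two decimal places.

p ≈ ln(‖e_4‖/‖e_3‖) / ln(‖e_3‖/‖e_2‖)
  = ln(1.23e-6/8.64e-5) / ln(8.64e-5/1.39e-3)
  = ln(0.0142361) / ln(0.0621583)
  = -4.25197 / -2.77807 ≈ 1.53055

1.53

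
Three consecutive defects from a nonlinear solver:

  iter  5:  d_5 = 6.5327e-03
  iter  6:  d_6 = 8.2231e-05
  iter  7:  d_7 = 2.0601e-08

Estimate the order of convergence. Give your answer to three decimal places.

1.895

p ≈ ln(d_7/d_6) / ln(d_6/d_5)
  = ln(2.0601e-08/8.2231e-05) / ln(8.2231e-05/6.5327e-03)
  = ln(0.000250526) / ln(0.0125876)
  = -8.291948 / -4.375043 ≈ 1.895284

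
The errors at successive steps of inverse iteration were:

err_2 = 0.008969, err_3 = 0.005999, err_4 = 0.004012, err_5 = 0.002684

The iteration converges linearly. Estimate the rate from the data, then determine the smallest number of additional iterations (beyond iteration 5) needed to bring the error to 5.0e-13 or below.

56

Rate ρ ≈ err_5/err_4 = 0.002684/0.004012 = 0.6690.
After j more steps, err_{5+j} ≈ 0.002684·ρ^j; need ρ^j ≤ 5.0e-13/0.002684 = 1.86289e-10.
j ≥ ln(1.86289e-10)/ln(0.6690) = -22.4037/-0.40197 = 55.735.
So 56 more iterations are needed.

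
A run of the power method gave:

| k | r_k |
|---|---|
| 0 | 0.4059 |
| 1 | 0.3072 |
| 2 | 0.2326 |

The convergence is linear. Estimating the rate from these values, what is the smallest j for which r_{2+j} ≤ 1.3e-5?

Rate ρ ≈ r_2/r_1 = 0.2326/0.3072 = 0.7572.
After j more steps, r_{2+j} ≈ 0.2326·ρ^j; need ρ^j ≤ 1.3e-5/0.2326 = 5.58899e-05.
j ≥ ln(5.58899e-05)/ln(0.7572) = -9.7921/-0.27813 = 35.207.
So 36 more iterations are needed.

36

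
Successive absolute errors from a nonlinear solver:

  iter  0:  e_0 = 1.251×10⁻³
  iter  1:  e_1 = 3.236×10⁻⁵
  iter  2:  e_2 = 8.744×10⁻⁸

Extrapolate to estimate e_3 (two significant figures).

6.1e-12

First estimate the order: p ≈ ln(e_2/e_1) / ln(e_1/e_0) = ln(8.744×10⁻⁸/3.236×10⁻⁵)/ln(3.236×10⁻⁵/1.251×10⁻³) = ln(0.0027021)/ln(0.0258673) ≈ 1.6181.
Then e_3 ≈ e_2·(e_2/e_1)^p = 8.744×10⁻⁸·(0.0027021)^1.6181 = 8.744×10⁻⁸·6.98612e-05 ≈ 6.109e-12.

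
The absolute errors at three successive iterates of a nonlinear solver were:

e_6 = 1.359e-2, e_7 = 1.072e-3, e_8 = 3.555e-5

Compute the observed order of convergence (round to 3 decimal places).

1.341

p ≈ ln(e_8/e_7) / ln(e_7/e_6)
  = ln(3.555e-5/1.072e-3) / ln(1.072e-3/1.359e-2)
  = ln(0.0331623) / ln(0.0788815)
  = -3.406342 / -2.539809 ≈ 1.341180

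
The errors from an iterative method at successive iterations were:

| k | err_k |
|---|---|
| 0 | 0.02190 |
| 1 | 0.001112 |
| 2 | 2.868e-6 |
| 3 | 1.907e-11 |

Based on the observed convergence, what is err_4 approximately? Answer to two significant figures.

First estimate the order: p ≈ ln(err_3/err_2) / ln(err_2/err_1) = ln(1.907e-11/2.868e-6)/ln(2.868e-6/0.001112) = ln(6.64923e-06)/ln(0.00257914) ≈ 2.0001.
Then err_4 ≈ err_3·(err_3/err_2)^p = 1.907e-11·(6.64923e-06)^2.0001 = 1.907e-11·4.41596e-11 ≈ 8.421e-22.

8.4e-22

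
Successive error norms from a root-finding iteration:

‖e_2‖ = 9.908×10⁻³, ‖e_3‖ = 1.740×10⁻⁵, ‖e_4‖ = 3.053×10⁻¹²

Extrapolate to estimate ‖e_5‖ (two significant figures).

8.3e-29

First estimate the order: p ≈ ln(‖e_4‖/‖e_3‖) / ln(‖e_3‖/‖e_2‖) = ln(3.053×10⁻¹²/1.740×10⁻⁵)/ln(1.740×10⁻⁵/9.908×10⁻³) = ln(1.7546e-07)/ln(0.00175616) ≈ 2.4518.
Then ‖e_5‖ ≈ ‖e_4‖·(‖e_4‖/‖e_3‖)^p = 3.053×10⁻¹²·(1.7546e-07)^2.4518 = 3.053×10⁻¹²·2.72945e-17 ≈ 8.333e-29.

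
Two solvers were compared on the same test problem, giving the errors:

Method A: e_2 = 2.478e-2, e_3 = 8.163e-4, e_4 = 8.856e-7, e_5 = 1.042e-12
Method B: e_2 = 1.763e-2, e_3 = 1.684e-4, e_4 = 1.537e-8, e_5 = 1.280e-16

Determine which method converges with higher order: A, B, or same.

same

Method A: p ≈ ln(1.042e-12/8.856e-7)/ln(8.856e-7/8.163e-4) ≈ 2.00.
Method B: p ≈ ln(1.280e-16/1.537e-8)/ln(1.537e-8/1.684e-4) ≈ 2.00.
Both orders ≈ 2.0 — effectively the same.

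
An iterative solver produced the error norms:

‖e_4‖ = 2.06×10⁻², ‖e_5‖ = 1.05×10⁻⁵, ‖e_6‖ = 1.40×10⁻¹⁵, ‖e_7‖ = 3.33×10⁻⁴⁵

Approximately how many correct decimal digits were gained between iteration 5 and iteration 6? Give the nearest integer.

10

Digits gained ≈ log₁₀(‖e_5‖/‖e_6‖) = log₁₀(1.05×10⁻⁵/1.40×10⁻¹⁵) = log₁₀(7.5e+09) ≈ 9.875.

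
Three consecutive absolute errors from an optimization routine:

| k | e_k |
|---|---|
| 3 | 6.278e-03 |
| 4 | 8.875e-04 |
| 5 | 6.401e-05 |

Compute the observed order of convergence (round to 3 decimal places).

1.344

p ≈ ln(e_5/e_4) / ln(e_4/e_3)
  = ln(6.401e-05/8.875e-04) / ln(8.875e-04/6.278e-03)
  = ln(0.0721239) / ln(0.141367)
  = -2.629370 / -1.956396 ≈ 1.343987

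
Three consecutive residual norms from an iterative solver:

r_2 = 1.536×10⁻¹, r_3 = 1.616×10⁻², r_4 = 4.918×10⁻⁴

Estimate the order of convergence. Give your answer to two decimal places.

1.55

p ≈ ln(r_4/r_3) / ln(r_3/r_2)
  = ln(4.918×10⁻⁴/1.616×10⁻²) / ln(1.616×10⁻²/1.536×10⁻¹)
  = ln(0.0304332) / ln(0.105208)
  = -3.49222 / -2.25182 ≈ 1.55084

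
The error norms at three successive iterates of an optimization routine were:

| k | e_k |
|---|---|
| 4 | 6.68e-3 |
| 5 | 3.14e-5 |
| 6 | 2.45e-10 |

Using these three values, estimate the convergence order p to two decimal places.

p ≈ ln(e_6/e_5) / ln(e_5/e_4)
  = ln(2.45e-10/3.14e-5) / ln(3.14e-5/6.68e-3)
  = ln(7.80255e-06) / ln(0.0047006)
  = -11.76106 / -5.36007 ≈ 2.19420

2.19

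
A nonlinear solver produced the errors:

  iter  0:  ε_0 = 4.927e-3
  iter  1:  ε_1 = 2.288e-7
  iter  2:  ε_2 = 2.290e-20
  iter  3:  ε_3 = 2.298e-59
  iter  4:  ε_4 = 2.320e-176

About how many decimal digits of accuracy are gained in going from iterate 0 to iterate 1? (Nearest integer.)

Digits gained ≈ log₁₀(ε_0/ε_1) = log₁₀(4.927e-3/2.288e-7) = log₁₀(21534.1) ≈ 4.333.

4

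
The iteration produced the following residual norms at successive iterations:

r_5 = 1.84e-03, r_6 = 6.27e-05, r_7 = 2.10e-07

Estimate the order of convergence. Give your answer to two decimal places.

1.69

p ≈ ln(r_7/r_6) / ln(r_6/r_5)
  = ln(2.10e-07/6.27e-05) / ln(6.27e-05/1.84e-03)
  = ln(0.00334928) / ln(0.0340761)
  = -5.69901 / -3.37916 ≈ 1.68652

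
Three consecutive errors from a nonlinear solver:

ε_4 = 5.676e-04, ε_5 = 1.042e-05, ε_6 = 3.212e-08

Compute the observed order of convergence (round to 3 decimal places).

p ≈ ln(ε_6/ε_5) / ln(ε_5/ε_4)
  = ln(3.212e-08/1.042e-05) / ln(1.042e-05/5.676e-04)
  = ln(0.00308253) / ln(0.018358)
  = -5.782005 / -3.997690 ≈ 1.446337

1.446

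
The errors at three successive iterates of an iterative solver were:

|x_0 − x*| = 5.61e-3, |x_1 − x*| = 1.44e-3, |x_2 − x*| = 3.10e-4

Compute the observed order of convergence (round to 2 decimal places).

1.13

p ≈ ln(|x_2 − x*|/|x_1 − x*|) / ln(|x_1 − x*|/|x_0 − x*|)
  = ln(3.10e-4/1.44e-3) / ln(1.44e-3/5.61e-3)
  = ln(0.215278) / ln(0.256684)
  = -1.53583 / -1.35991 ≈ 1.12936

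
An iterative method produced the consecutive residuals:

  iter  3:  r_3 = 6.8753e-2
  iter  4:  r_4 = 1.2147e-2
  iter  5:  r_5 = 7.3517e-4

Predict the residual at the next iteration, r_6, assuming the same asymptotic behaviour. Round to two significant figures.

First estimate the order: p ≈ ln(r_5/r_4) / ln(r_4/r_3) = ln(7.3517e-4/1.2147e-2)/ln(1.2147e-2/6.8753e-2) = ln(0.0605228)/ln(0.176676) ≈ 1.6180.
Then r_6 ≈ r_5·(r_5/r_4)^p = 7.3517e-4·(0.0605228)^1.6180 = 7.3517e-4·0.0106941 ≈ 7.862e-06.

7.9e-6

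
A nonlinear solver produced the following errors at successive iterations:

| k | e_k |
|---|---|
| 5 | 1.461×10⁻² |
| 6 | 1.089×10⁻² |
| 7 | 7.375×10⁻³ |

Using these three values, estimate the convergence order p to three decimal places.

1.326

p ≈ ln(e_7/e_6) / ln(e_6/e_5)
  = ln(7.375×10⁻³/1.089×10⁻²) / ln(1.089×10⁻²/1.461×10⁻²)
  = ln(0.677227) / ln(0.74538)
  = -0.389749 / -0.293861 ≈ 1.326304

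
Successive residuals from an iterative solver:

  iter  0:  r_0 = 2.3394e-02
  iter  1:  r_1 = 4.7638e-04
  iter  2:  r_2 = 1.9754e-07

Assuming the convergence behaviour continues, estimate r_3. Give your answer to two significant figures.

First estimate the order: p ≈ ln(r_2/r_1) / ln(r_1/r_0) = ln(1.9754e-07/4.7638e-04)/ln(4.7638e-04/2.3394e-02) = ln(0.000414669)/ln(0.0203633) ≈ 2.0000.
Then r_3 ≈ r_2·(r_2/r_1)^p = 1.9754e-07·(0.000414669)^2.0000 = 1.9754e-07·1.7195e-07 ≈ 3.397e-14.

3.4e-14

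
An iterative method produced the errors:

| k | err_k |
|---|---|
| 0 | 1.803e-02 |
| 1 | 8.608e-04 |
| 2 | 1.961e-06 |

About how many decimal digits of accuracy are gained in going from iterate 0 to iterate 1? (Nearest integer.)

1

Digits gained ≈ log₁₀(err_0/err_1) = log₁₀(1.803e-02/8.608e-04) = log₁₀(20.9456) ≈ 1.321.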